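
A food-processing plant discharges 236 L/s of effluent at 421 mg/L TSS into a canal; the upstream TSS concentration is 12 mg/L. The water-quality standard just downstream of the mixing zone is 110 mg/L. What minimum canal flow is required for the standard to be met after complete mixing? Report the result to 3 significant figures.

Set C_mix = 110: (Q·12.00 + 236.0·421.0) / (Q + 236.0) = 110
→ Q = 236.0·(421.0 − 110)/(110 − 12.00) = 748.9 L/s.

749 L/s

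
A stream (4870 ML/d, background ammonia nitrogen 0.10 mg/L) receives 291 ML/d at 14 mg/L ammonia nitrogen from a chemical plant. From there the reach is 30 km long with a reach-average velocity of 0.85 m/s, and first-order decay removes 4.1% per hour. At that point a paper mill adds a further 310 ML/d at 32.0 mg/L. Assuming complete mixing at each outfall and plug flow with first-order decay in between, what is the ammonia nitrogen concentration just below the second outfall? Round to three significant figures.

After mixing, C = (4870·0.1000 + 291.0·14.00) / 5161 = 4561/5161 = 0.8837 mg/L; combined flow 5161 ML/d.
Travel time t = 30·1000 / 0.85 = 35290 s = 9.804 h.
4.1%/h lost → k = −ln(1 − 0.041) = 0.04186 h⁻¹.
Applying C = C₀e^(−kt): 0.8837 × 0.6634 = 0.5862 mg/L.
Second outfall: C = (5161·0.5862 + 310.0·32.00)/5471 = 2.366 mg/L.

2.37 mg/L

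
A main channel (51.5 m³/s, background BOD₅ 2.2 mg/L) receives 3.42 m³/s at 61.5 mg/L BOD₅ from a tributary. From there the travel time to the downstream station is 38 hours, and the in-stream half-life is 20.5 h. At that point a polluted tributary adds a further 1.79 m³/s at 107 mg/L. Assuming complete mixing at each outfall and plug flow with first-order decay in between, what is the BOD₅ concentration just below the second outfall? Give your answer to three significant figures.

Mass balance: C = (51.50·2.200 + 3.420·61.50) / 54.92 = 323.6/54.92 = 5.893 mg/L; combined flow 54.92 m³/s.
Half-life 20.5 h → k = ln 2 / 20.5 = 0.03381 h⁻¹ = 0.8115 d⁻¹.
First-order decay: C = 5.893·exp(−k·t) = 5.893·0.2767 = 1.630 mg/L.
At the second outfall, C = (54.92·1.630 + 1.790·107.0) / (54.92 + 1.790) = 4.956 mg/L.

4.96 mg/L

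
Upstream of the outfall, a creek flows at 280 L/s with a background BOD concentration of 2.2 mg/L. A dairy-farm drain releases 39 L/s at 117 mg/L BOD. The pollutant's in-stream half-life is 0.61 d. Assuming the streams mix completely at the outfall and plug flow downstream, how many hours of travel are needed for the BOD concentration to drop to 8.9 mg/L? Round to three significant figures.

Mixed concentration C = ΣQC/ΣQ = (280.0·2.200 + 39.00·117.0) / 319.0 = 5179/319.0 = 16.24 mg/L.
Half-life 0.61 d → k = ln 2 / 0.61 = 1.136 d⁻¹.
16.24·exp(−k·t) = 8.9 → t = ln(16.24/8.9)/k = 45710 s = 12.70 h.

12.7 h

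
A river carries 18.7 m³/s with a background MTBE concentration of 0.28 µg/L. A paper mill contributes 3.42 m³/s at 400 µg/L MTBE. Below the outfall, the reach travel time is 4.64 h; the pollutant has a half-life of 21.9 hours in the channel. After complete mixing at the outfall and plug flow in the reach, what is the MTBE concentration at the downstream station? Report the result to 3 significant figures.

Mass balance: C = (18.70·0.2800 + 3.420·400.0) / 22.12 = 1373/22.12 = 62.08 µg/L.
Half-life 21.9 h → k = ln 2 / 21.9 = 0.03165 h⁻¹ = 0.7596 d⁻¹.
First-order decay: C = 62.08·exp(−k·t) = 62.08·0.8634 = 53.60 µg/L.

53.6 µg/L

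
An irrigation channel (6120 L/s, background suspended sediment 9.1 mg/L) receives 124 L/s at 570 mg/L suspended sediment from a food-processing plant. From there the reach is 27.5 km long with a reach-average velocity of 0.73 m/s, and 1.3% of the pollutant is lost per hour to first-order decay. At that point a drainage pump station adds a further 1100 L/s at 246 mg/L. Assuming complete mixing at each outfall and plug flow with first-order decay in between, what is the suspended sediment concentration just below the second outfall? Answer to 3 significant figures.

After mixing, C = (6120·9.100 + 124.0·570.0) / 6244 = 126400/6244 = 20.24 mg/L; combined flow 6244 L/s.
Travel time t = 27.5·1000 / 0.73 = 37670 s = 10.46 h.
1.3%/h lost → k = −ln(1 − 0.013) = 0.01309 h⁻¹.
Applying C = C₀e^(−kt): 20.24 × 0.8720 = 17.65 mg/L.
Second outfall: C = (6244·17.65 + 1100·246.0)/7344 = 51.85 mg/L.

51.9 mg/L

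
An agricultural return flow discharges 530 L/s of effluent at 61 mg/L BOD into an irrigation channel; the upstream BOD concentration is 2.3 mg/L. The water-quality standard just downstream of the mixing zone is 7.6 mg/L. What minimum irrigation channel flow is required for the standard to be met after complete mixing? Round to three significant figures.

5340 L/s

Set C_mix = 7.6: (Q·2.300 + 530.0·61.00) / (Q + 530.0) = 7.6
→ Q = 530.0·(61.00 − 7.6)/(7.6 − 2.300) = 5340 L/s.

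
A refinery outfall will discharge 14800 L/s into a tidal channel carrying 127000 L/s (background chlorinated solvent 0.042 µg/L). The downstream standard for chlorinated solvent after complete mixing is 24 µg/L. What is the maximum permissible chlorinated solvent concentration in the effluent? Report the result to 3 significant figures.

At the limit, (Qr·Cr + Qe·Cₑ)/(Qr + Qe) = 24:
Cₑ = (141800·24 − 127000·0.04200) / 14800 = 229.6 µg/L.

230 µg/L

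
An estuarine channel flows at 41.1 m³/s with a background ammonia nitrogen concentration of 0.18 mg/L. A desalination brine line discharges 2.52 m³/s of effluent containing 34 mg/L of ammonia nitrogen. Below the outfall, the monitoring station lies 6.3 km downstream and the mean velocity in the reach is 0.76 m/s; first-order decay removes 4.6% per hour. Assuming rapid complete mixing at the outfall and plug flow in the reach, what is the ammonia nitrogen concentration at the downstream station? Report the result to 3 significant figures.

Flow-weighted average: C = (41.10·0.1800 + 2.520·34.00) / 43.62 = 93.08/43.62 = 2.134 mg/L.
Travel time t = 6.3·1000 / 0.76 = 8289 s = 2.303 h.
4.6%/h lost → k = −ln(1 − 0.046) = 0.04709 h⁻¹.
Decay over the reach: 2.134·exp(−kt) = 2.134·0.8972 = 1.915 mg/L.

1.91 mg/L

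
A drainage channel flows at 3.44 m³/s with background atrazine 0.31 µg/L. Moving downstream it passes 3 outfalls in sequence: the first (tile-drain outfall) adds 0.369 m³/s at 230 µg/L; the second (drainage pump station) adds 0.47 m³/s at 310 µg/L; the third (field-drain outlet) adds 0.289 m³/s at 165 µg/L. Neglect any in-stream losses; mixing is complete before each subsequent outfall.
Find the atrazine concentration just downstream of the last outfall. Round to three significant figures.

Below outfall 1: Q → 3.809 m³/s, C = (3.440·0.3100 + 0.3690·230.0)/3.809 = 22.56 µg/L.
Below outfall 2: Q → 4.279 m³/s, C = (3.809·22.56 + 0.4700·310.0)/4.279 = 54.13 µg/L.
Below outfall 3: Q → 4.568 m³/s, C = (4.279·54.13 + 0.2890·165.0)/4.568 = 61.15 µg/L.

61.1 µg/L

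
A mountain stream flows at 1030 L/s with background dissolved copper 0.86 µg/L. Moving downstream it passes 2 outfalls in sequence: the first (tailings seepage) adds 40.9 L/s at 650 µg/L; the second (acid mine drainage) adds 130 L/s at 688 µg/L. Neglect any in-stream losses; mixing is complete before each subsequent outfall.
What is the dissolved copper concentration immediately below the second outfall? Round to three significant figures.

Below outfall 1: Q → 1071 L/s, C = (1030·0.8600 + 40.90·650.0)/1071 = 25.65 µg/L.
Below outfall 2: Q → 1201 L/s, C = (1071·25.65 + 130.0·688.0)/1201 = 97.35 µg/L.

97.4 µg/L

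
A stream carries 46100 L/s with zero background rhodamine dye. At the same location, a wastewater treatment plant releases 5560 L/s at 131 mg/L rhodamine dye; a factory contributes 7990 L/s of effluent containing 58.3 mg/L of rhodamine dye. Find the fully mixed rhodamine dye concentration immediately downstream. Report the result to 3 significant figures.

20.0 mg/L

Flow-weighted average: C = (46100·0 + 5560·131.0 + 7990·58.30) / 59650 = 1194000/59650 = 20.02 mg/L.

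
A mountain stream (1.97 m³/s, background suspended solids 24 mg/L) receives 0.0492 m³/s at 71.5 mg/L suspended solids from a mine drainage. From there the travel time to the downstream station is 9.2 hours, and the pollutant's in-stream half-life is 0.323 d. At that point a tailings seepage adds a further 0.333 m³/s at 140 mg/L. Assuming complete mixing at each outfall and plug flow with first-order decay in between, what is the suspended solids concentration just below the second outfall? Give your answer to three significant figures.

Flow-weighted average: C = (1.970·24.00 + 0.04920·71.50) / 2.019 = 50.80/2.019 = 25.16 mg/L; combined flow 2.019 m³/s.
Half-life 0.323 d → k = ln 2 / 0.323 = 2.146 d⁻¹.
First-order decay: C = 25.16·exp(−k·t) = 25.16·0.4393 = 11.05 mg/L.
At the second outfall, C = (2.019·11.05 + 0.3330·140.0) / (2.019 + 0.3330) = 29.31 mg/L.

29.3 mg/L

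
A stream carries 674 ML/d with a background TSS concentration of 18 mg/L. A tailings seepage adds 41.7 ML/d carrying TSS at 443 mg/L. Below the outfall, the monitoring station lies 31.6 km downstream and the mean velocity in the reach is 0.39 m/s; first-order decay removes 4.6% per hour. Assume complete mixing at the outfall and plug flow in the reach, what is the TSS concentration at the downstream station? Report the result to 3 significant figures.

14.8 mg/L

Flow-weighted average: C = (674.0·18.00 + 41.70·443.0) / 715.7 = 30610/715.7 = 42.76 mg/L.
Travel time t = 31.6·1000 / 0.39 = 81030 s = 22.51 h.
4.6%/h lost → k = −ln(1 − 0.046) = 0.04709 h⁻¹.
Applying C = C₀e^(−kt): 42.76 × 0.3465 = 14.82 mg/L.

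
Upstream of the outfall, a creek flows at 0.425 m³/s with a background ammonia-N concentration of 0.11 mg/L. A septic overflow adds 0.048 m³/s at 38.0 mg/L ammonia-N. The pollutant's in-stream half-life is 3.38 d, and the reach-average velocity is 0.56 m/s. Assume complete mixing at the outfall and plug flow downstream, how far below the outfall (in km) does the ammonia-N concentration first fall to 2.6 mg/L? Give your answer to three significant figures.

99.0 km

Conservation of mass: C = (0.4250·0.1100 + 0.04800·38.00) / 0.4730 = 1.871/0.4730 = 3.955 mg/L.
Half-life 3.38 d → k = ln 2 / 3.38 = 0.2051 d⁻¹.
Set 3.955·exp(−k·t) = 2.6 → t = ln(3.955/2.6)/k = 176700 s = 49.09 h.
Distance = v·t = 0.56·176700 = 98970 m = 98.97 km.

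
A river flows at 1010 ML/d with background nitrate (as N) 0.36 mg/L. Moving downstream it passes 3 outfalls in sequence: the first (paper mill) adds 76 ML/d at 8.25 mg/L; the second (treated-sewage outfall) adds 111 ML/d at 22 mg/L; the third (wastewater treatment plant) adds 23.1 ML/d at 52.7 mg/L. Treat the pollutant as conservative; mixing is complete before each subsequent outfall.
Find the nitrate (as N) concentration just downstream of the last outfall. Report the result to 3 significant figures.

After outfall 1: Q = 1010 + 76.00 = 1086 ML/d; C = (1010·0.3600 + 76.00·8.250)/1086 = 0.9122 mg/L.
After outfall 2: Q = 1086 + 111.0 = 1197 ML/d; C = (1086·0.9122 + 111.0·22.00)/1197 = 2.868 mg/L.
After outfall 3: Q = 1197 + 23.10 = 1220 ML/d; C = (1197·2.868 + 23.10·52.70)/1220 = 3.811 mg/L.

3.81 mg/L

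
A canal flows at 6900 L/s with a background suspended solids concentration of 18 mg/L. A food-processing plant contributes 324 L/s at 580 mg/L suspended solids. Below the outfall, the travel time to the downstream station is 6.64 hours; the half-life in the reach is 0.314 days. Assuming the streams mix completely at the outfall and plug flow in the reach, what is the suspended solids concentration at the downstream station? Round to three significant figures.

23.5 mg/L

Mass balance: C = (6900·18.00 + 324.0·580.0) / 7224 = 312100/7224 = 43.21 mg/L.
Half-life 0.314 d → k = ln 2 / 0.314 = 2.207 d⁻¹.
First-order decay: C = 43.21·exp(−k·t) = 43.21·0.5430 = 23.46 mg/L.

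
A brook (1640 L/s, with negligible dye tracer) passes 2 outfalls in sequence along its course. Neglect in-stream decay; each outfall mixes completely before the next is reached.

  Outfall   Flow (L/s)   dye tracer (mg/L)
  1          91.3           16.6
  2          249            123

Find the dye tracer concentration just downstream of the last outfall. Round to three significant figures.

16.2 mg/L

Below outfall 1: Q → 1731 L/s, C = (1640·0 + 91.30·16.60)/1731 = 0.8754 mg/L.
Below outfall 2: Q → 1980 L/s, C = (1731·0.8754 + 249.0·123.0)/1980 = 16.23 mg/L.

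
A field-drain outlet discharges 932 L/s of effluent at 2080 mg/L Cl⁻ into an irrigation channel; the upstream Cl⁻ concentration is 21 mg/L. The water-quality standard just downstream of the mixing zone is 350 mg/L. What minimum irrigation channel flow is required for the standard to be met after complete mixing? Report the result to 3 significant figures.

4900 L/s

Set C_mix = 350: (Q·21.00 + 932.0·2080) / (Q + 932.0) = 350
→ Q = 932.0·(2080 − 350)/(350 − 21.00) = 4901 L/s.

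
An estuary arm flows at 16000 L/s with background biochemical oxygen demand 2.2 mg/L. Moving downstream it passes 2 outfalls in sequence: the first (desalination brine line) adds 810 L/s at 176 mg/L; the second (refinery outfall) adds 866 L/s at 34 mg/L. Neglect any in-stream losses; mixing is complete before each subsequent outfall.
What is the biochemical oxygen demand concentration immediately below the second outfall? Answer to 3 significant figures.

Below outfall 1: Q → 16810 L/s, C = (16000·2.200 + 810.0·176.0)/16810 = 10.57 mg/L.
Below outfall 2: Q → 17680 L/s, C = (16810·10.57 + 866.0·34.00)/17680 = 11.72 mg/L.

11.7 mg/L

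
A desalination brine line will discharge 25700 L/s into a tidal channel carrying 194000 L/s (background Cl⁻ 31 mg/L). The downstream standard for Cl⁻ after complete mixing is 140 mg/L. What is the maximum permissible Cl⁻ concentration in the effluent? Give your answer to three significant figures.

963 mg/L

At the limit, (Qr·Cr + Qe·Cₑ)/(Qr + Qe) = 140:
Cₑ = (219700·140 − 194000·31.00) / 25700 = 962.8 mg/L.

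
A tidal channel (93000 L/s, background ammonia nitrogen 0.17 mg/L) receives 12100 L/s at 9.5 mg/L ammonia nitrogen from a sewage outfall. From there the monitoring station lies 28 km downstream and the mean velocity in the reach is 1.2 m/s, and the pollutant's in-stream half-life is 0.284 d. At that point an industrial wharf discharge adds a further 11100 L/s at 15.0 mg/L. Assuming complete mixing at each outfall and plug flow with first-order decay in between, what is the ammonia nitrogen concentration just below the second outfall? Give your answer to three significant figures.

Mixed concentration C = ΣQC/ΣQ = (93000·0.1700 + 12100·9.500) / 105100 = 130800/105100 = 1.244 mg/L; combined flow 105100 L/s.
Travel time t = 28·1000 / 1.2 = 23330 s = 6.481 h.
Half-life 0.284 d → k = ln 2 / 0.284 = 2.441 d⁻¹.
First-order decay: C = 1.244·exp(−k·t) = 1.244·0.5173 = 0.6436 mg/L.
Second outfall: C = (105100·0.6436 + 11100·15.00)/116200 = 2.015 mg/L.

2.01 mg/L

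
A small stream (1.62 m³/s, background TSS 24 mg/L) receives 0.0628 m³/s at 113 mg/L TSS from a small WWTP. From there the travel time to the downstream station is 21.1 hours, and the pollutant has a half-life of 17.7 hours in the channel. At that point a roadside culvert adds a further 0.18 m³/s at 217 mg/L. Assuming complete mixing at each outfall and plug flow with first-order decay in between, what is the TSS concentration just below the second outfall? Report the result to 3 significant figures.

31.8 mg/L

Flow-weighted average: C = (1.620·24.00 + 0.06280·113.0) / 1.683 = 45.98/1.683 = 27.32 mg/L; combined flow 1.683 m³/s.
Half-life 17.7 h → k = ln 2 / 17.7 = 0.03916 h⁻¹ = 0.9399 d⁻¹.
Decay over the reach: 27.32·exp(−kt) = 27.32·0.4377 = 11.96 mg/L.
Second outfall: C = (1.683·11.96 + 0.1800·217.0)/1.863 = 31.77 mg/L.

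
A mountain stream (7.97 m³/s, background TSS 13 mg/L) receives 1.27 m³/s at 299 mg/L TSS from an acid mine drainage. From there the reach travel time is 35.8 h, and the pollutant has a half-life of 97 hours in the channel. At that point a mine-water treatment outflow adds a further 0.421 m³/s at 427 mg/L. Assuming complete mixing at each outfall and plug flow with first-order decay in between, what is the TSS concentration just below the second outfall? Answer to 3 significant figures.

Mixed concentration C = ΣQC/ΣQ = (7.970·13.00 + 1.270·299.0) / 9.240 = 483.3/9.240 = 52.31 mg/L; combined flow 9.240 m³/s.
Half-life 97 h → k = ln 2 / 97 = 0.007146 h⁻¹ = 0.1715 d⁻¹.
Decay over the reach: 52.31·exp(−kt) = 52.31·0.7743 = 40.50 mg/L.
Second outfall: C = (9.240·40.50 + 0.4210·427.0)/9.661 = 57.34 mg/L.

57.3 mg/L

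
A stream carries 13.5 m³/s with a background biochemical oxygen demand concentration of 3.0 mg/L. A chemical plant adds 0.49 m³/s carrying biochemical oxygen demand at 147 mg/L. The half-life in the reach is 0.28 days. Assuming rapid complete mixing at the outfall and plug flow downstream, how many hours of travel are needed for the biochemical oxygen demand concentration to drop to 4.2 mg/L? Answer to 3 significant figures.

6.30 h

Flow-weighted average: C = (13.50·3.000 + 0.4900·147.0) / 13.99 = 112.5/13.99 = 8.044 mg/L.
Half-life 0.28 d → k = ln 2 / 0.28 = 2.476 d⁻¹.
8.044·exp(−k·t) = 4.2 → t = ln(8.044/4.2)/k = 22680 s = 6.300 h.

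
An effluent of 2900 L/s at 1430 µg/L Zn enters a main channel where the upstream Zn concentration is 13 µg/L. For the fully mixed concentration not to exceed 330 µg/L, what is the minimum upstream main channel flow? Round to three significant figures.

10100 L/s

Set C_mix = 330: (Q·13.00 + 2900·1430) / (Q + 2900) = 330
→ Q = 2900·(1430 − 330)/(330 − 13.00) = 10060 L/s.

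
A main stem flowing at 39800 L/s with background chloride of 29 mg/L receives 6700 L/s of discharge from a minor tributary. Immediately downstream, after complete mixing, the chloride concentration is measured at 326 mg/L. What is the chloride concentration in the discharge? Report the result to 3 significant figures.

2090 mg/L

Mass balance: 39800·29.00 + 6700·Cₑ = 46500·326.0
→ Cₑ = (46500·326.0 − 39800·29.00) / 6700 = 2090 mg/L.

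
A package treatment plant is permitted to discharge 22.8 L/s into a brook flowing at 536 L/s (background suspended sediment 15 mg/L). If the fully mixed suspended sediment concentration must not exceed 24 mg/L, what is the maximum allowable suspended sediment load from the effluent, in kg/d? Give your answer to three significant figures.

464 kg/d

Mass balance at the limit: 536.0·15.00 + 22.80·Cₑ = 558.8·24 → Cₑ = 235.6 mg/L.
22.80 L/s = 0.02280 m³/s. Load = 0.02280 m³/s × 235.6 g/m³ × 86 400 s/d = 464.1 kg/d.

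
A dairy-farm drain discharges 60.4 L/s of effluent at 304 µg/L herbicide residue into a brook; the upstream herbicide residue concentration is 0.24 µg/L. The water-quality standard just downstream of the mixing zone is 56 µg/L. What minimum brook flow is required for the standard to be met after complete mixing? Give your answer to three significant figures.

269 L/s

Set C_mix = 56: (Q·0.2400 + 60.40·304.0) / (Q + 60.40) = 56
→ Q = 60.40·(304.0 − 56)/(56 − 0.2400) = 268.6 L/s.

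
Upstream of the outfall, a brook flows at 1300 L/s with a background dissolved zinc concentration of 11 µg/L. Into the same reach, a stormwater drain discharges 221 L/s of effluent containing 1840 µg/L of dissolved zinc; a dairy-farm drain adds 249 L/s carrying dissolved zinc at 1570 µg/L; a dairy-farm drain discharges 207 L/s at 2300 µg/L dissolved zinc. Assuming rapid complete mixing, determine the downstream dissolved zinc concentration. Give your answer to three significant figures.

651 µg/L

Flow-weighted average: C = (1300·11.00 + 221.0·1840 + 249.0·1570 + 207.0·2300) / 1977 = 1288000/1977 = 651.5 µg/L.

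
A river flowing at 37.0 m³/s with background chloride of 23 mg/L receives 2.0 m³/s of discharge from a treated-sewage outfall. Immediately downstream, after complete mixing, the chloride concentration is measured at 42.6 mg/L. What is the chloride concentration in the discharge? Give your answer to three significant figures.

Mass balance: 37.00·23.00 + 2.000·Cₑ = 39.00·42.60
→ Cₑ = (39.00·42.60 − 37.00·23.00) / 2.000 = 405.2 mg/L.

405 mg/L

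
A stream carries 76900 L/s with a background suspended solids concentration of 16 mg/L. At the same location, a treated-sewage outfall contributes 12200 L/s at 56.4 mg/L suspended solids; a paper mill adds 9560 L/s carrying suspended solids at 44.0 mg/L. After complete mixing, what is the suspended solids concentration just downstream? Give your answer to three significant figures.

23.7 mg/L

Mass balance: C = (76900·16.00 + 12200·56.40 + 9560·44.00) / 98660 = 2339000/98660 = 23.71 mg/L.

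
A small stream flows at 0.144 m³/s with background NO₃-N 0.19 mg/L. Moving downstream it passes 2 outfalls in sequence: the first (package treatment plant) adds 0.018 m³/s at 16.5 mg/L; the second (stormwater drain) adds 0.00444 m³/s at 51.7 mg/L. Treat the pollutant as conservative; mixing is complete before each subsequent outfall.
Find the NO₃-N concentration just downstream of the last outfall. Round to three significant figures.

Below outfall 1: Q → 0.1620 m³/s, C = (0.1440·0.1900 + 0.01800·16.50)/0.1620 = 2.002 mg/L.
Below outfall 2: Q → 0.1664 m³/s, C = (0.1620·2.002 + 0.004440·51.70)/0.1664 = 3.328 mg/L.

3.33 mg/L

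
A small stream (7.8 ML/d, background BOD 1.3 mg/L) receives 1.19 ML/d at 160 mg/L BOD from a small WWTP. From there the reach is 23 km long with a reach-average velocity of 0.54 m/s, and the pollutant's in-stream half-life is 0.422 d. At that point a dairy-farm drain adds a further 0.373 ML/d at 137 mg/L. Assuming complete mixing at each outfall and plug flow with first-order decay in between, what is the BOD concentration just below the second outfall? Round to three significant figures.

Conservation of mass: C = (7.800·1.300 + 1.190·160.0) / 8.990 = 200.5/8.990 = 22.31 mg/L; combined flow 8.990 ML/d.
Travel time t = 23·1000 / 0.54 = 42590 s = 11.83 h.
Half-life 0.422 d → k = ln 2 / 0.422 = 1.643 d⁻¹.
First-order decay: C = 22.31·exp(−k·t) = 22.31·0.4450 = 9.926 mg/L.
At the second outfall, C = (8.990·9.926 + 0.3730·137.0) / (8.990 + 0.3730) = 14.99 mg/L.

15.0 mg/L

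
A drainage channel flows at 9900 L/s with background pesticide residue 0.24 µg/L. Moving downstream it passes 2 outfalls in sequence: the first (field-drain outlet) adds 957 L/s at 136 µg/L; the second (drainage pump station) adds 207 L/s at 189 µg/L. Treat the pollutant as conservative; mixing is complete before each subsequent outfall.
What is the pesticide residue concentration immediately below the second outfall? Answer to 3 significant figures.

15.5 µg/L

Outfall 1: combined Q = 10860 L/s; C = (9900·0.2400 + 957.0·136.0)/10860 = 12.21 µg/L.
Outfall 2: combined Q = 11060 L/s; C = (10860·12.21 + 207.0·189.0)/11060 = 15.51 µg/L.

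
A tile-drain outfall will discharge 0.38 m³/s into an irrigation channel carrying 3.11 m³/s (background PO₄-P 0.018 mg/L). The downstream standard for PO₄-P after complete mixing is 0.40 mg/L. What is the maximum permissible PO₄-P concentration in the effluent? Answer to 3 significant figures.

At the limit, (Qr·Cr + Qe·Cₑ)/(Qr + Qe) = 0.40:
Cₑ = (3.490·0.40 − 3.110·0.01800) / 0.3800 = 3.526 mg/L.

3.53 mg/L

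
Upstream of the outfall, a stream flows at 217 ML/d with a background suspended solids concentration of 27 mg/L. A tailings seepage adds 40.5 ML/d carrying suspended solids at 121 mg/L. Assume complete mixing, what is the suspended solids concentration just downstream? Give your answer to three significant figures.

Flow-weighted average: C = (217.0·27.00 + 40.50·121.0) / 257.5 = 10760/257.5 = 41.78 mg/L.

41.8 mg/L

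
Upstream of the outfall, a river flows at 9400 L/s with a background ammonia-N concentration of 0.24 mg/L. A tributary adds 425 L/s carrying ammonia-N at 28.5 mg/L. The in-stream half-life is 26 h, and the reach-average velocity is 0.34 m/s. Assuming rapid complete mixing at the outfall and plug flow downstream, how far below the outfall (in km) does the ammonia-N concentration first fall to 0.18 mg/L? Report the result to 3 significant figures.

Flow-weighted average: C = (9400·0.2400 + 425.0·28.50) / 9825 = 14370/9825 = 1.462 mg/L.
Half-life 26 h → k = ln 2 / 26 = 0.02666 h⁻¹ = 0.6398 d⁻¹.
Set 1.462·exp(−k·t) = 0.18 → t = ln(1.462/0.18)/k = 282900 s = 78.58 h.
Distance = v·t = 0.34·282900 = 96180 m = 96.18 km.

96.2 km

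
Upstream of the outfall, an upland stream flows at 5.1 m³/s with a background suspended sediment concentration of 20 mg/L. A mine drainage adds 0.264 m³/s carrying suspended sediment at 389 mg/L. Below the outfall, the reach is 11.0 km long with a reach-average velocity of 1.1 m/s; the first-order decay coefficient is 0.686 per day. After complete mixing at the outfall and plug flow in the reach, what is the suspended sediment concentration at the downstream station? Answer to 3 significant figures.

35.2 mg/L

After mixing, C = (5.100·20.00 + 0.2640·389.0) / 5.364 = 204.7/5.364 = 38.16 mg/L.
Travel time t = 11.0·1000 / 1.1 = 10000 s = 2.778 h.
Decay over the reach: 38.16·exp(−kt) = 38.16·0.9237 = 35.25 mg/L.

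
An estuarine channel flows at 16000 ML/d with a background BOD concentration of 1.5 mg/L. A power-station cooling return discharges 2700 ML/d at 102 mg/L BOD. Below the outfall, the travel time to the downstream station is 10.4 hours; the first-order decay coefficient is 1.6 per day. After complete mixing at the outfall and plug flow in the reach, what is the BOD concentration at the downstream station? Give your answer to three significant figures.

8.00 mg/L

Conservation of mass: C = (16000·1.500 + 2700·102.0) / 18700 = 299400/18700 = 16.01 mg/L.
First-order decay: C = 16.01·exp(−k·t) = 16.01·0.4999 = 8.004 mg/L.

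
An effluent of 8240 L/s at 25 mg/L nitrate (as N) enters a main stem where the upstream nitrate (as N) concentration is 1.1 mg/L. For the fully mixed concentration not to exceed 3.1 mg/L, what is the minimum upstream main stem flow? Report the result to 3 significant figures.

Set C_mix = 3.1: (Q·1.100 + 8240·25.00) / (Q + 8240) = 3.1
→ Q = 8240·(25.00 − 3.1)/(3.1 − 1.100) = 90230 L/s.

90200 L/s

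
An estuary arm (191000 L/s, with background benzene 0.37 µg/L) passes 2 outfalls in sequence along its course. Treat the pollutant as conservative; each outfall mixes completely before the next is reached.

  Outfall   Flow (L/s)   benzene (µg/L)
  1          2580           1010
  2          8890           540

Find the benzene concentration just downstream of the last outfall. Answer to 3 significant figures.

36.9 µg/L

Below outfall 1: Q → 193600 L/s, C = (191000·0.3700 + 2580·1010)/193600 = 13.83 µg/L.
Below outfall 2: Q → 202500 L/s, C = (193600·13.83 + 8890·540.0)/202500 = 36.93 µg/L.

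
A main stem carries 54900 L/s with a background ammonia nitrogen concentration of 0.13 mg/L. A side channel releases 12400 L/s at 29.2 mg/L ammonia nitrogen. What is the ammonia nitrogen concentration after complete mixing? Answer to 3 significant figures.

Mixed concentration C = ΣQC/ΣQ = (54900·0.1300 + 12400·29.20) / 67300 = 369200/67300 = 5.486 mg/L.

5.49 mg/L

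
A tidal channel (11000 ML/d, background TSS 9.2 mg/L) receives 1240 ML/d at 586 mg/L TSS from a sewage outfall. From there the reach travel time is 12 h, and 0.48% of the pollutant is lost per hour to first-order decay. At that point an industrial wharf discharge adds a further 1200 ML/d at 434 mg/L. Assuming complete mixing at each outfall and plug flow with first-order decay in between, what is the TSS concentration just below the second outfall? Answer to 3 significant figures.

96.9 mg/L

After mixing, C = (11000·9.200 + 1240·586.0) / 12240 = 827800/12240 = 67.63 mg/L; combined flow 12240 ML/d.
0.48%/h lost → k = −ln(1 − 0.0048) = 0.004812 h⁻¹.
Decay over the reach: 67.63·exp(−kt) = 67.63·0.9439 = 63.84 mg/L.
At the second outfall, C = (12240·63.84 + 1200·434.0) / (12240 + 1200) = 96.89 mg/L.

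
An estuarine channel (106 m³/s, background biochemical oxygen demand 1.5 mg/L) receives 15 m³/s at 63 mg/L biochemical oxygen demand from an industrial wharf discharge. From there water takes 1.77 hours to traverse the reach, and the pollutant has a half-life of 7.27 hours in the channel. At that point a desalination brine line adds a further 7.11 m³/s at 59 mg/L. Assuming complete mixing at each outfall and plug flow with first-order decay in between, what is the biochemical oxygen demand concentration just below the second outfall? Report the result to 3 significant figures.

Conservation of mass: C = (106.0·1.500 + 15.00·63.00) / 121.0 = 1104/121.0 = 9.124 mg/L; combined flow 121.0 m³/s.
Half-life 7.27 h → k = ln 2 / 7.27 = 0.09534 h⁻¹ = 2.288 d⁻¹.
Decay over the reach: 9.124·exp(−kt) = 9.124·0.8447 = 7.707 mg/L.
At the second outfall, C = (121.0·7.707 + 7.110·59.00) / (121.0 + 7.110) = 10.55 mg/L.

10.6 mg/L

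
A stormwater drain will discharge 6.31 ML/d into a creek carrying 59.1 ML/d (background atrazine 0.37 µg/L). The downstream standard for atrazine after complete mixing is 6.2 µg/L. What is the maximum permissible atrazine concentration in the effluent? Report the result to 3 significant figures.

At the limit, (Qr·Cr + Qe·Cₑ)/(Qr + Qe) = 6.2:
Cₑ = (65.41·6.2 − 59.10·0.3700) / 6.310 = 60.80 µg/L.

60.8 µg/L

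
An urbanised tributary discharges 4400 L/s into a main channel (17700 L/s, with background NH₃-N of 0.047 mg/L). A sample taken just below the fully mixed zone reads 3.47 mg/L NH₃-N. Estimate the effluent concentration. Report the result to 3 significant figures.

Mass balance: 17700·0.04700 + 4400·Cₑ = 22100·3.470
→ Cₑ = (22100·3.470 − 17700·0.04700) / 4400 = 17.24 mg/L.

17.2 mg/L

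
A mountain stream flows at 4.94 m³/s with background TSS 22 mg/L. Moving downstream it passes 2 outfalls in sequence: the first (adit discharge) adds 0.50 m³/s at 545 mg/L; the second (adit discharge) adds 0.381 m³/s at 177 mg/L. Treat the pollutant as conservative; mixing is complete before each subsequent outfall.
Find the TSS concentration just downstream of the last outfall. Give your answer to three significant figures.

77.1 mg/L

Outfall 1: combined Q = 5.440 m³/s; C = (4.940·22.00 + 0.5000·545.0)/5.440 = 70.07 mg/L.
Outfall 2: combined Q = 5.821 m³/s; C = (5.440·70.07 + 0.3810·177.0)/5.821 = 77.07 mg/L.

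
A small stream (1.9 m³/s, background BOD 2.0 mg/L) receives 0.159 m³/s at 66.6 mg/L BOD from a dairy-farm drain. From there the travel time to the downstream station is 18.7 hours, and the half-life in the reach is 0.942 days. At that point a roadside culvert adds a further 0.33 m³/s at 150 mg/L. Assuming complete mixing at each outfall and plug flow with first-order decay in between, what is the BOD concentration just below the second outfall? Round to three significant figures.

24.1 mg/L

Flow-weighted average: C = (1.900·2.000 + 0.1590·66.60) / 2.059 = 14.39/2.059 = 6.989 mg/L; combined flow 2.059 m³/s.
Half-life 0.942 d → k = ln 2 / 0.942 = 0.7358 d⁻¹.
After decay, C = 6.989 × e^(−kt) = 6.989 × 0.5636 = 3.939 mg/L.
Second outfall: C = (2.059·3.939 + 0.3300·150.0)/2.389 = 24.11 mg/L.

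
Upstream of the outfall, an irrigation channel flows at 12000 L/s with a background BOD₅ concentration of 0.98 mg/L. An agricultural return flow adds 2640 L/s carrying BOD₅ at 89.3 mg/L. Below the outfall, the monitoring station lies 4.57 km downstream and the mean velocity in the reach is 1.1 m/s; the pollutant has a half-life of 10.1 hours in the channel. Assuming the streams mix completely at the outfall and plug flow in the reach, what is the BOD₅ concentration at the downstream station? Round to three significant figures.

Conservation of mass: C = (12000·0.9800 + 2640·89.30) / 14640 = 247500/14640 = 16.91 mg/L.
Travel time t = 4.57·1000 / 1.1 = 4155 s = 1.154 h.
Half-life 10.1 h → k = ln 2 / 10.1 = 0.06863 h⁻¹ = 1.647 d⁻¹.
Applying C = C₀e^(−kt): 16.91 × 0.9239 = 15.62 mg/L.

15.6 mg/L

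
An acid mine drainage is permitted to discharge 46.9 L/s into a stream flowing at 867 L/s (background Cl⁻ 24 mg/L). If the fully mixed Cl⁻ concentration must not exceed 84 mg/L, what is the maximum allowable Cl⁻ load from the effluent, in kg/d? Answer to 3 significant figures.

4830 kg/d

Mass balance at the limit: 867.0·24.00 + 46.90·Cₑ = 913.9·84 → Cₑ = 1193 mg/L.
46.90 L/s = 0.04690 m³/s. Load = 0.04690 m³/s × 1193 g/m³ × 86 400 s/d = 4835 kg/d.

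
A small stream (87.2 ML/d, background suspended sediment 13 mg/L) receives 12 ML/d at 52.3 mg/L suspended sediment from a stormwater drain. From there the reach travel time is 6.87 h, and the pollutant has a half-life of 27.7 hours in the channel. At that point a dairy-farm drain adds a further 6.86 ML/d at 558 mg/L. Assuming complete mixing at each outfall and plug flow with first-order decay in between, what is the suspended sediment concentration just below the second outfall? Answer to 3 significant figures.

50.1 mg/L

After mixing, C = (87.20·13.00 + 12.00·52.30) / 99.20 = 1761/99.20 = 17.75 mg/L; combined flow 99.20 ML/d.
Half-life 27.7 h → k = ln 2 / 27.7 = 0.02502 h⁻¹ = 0.6006 d⁻¹.
Decay over the reach: 17.75·exp(−kt) = 17.75·0.8421 = 14.95 mg/L.
At the second outfall, C = (99.20·14.95 + 6.860·558.0) / (99.20 + 6.860) = 50.07 mg/L.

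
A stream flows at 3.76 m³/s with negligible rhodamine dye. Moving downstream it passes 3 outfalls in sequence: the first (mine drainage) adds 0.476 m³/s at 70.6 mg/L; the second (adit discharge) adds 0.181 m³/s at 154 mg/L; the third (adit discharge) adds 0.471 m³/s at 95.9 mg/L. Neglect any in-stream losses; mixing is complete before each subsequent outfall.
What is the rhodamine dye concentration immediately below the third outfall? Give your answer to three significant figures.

21.8 mg/L

Below outfall 1: Q → 4.236 m³/s, C = (3.760·0 + 0.4760·70.60)/4.236 = 7.933 mg/L.
Below outfall 2: Q → 4.417 m³/s, C = (4.236·7.933 + 0.1810·154.0)/4.417 = 13.92 mg/L.
Below outfall 3: Q → 4.888 m³/s, C = (4.417·13.92 + 0.4710·95.90)/4.888 = 21.82 mg/L.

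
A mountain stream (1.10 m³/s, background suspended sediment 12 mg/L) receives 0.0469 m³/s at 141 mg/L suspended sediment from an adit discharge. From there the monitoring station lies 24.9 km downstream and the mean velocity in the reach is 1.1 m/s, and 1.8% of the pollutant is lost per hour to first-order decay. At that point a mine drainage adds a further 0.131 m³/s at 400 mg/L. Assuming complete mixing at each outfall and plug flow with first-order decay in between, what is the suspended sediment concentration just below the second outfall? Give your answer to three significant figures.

54.8 mg/L

Mass balance: C = (1.100·12.00 + 0.04690·141.0) / 1.147 = 19.81/1.147 = 17.28 mg/L; combined flow 1.147 m³/s.
Travel time t = 24.9·1000 / 1.1 = 22640 s = 6.288 h.
1.8%/h lost → k = −ln(1 − 0.018) = 0.01816 h⁻¹.
Decay over the reach: 17.28·exp(−kt) = 17.28·0.8921 = 15.41 mg/L.
Second outfall: C = (1.147·15.41 + 0.1310·400.0)/1.278 = 54.84 mg/L.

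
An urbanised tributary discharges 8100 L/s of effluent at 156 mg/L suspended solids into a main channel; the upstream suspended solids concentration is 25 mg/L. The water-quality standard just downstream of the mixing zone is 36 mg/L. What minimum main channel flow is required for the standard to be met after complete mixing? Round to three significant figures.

Set C_mix = 36: (Q·25.00 + 8100·156.0) / (Q + 8100) = 36
→ Q = 8100·(156.0 − 36)/(36 − 25.00) = 88360 L/s.

88400 L/s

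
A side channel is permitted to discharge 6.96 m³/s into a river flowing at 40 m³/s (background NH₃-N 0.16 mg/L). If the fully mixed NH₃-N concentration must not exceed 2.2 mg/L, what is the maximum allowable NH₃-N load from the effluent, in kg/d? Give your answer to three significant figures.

8370 kg/d

Mass balance at the limit: 40.00·0.1600 + 6.960·Cₑ = 46.96·2.2 → Cₑ = 13.92 mg/L.
Load = 6.960 m³/s × 13.92 g/m³ × 86 400 s/d = 8373 kg/d.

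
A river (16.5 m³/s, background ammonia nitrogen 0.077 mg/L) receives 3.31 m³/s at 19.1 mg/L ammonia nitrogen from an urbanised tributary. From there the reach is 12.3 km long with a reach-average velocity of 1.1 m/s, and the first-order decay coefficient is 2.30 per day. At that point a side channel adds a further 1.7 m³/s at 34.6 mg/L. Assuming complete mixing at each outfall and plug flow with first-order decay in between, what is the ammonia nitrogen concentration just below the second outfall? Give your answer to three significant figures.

4.96 mg/L

Mixed concentration C = ΣQC/ΣQ = (16.50·0.07700 + 3.310·19.10) / 19.81 = 64.49/19.81 = 3.256 mg/L; combined flow 19.81 m³/s.
Travel time t = 12.3·1000 / 1.1 = 11180 s = 3.106 h.
Decay over the reach: 3.256·exp(−kt) = 3.256·0.7426 = 2.417 mg/L.
At the second outfall, C = (19.81·2.417 + 1.700·34.60) / (19.81 + 1.700) = 4.961 mg/L.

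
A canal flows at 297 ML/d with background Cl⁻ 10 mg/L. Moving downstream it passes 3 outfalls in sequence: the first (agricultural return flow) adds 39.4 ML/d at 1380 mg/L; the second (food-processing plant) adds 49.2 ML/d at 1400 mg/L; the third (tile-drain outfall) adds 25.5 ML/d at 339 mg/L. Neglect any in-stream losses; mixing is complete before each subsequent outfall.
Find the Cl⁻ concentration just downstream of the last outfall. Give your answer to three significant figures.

328 mg/L

After outfall 1: Q = 297.0 + 39.40 = 336.4 ML/d; C = (297.0·10.00 + 39.40·1380)/336.4 = 170.5 mg/L.
After outfall 2: Q = 336.4 + 49.20 = 385.6 ML/d; C = (336.4·170.5 + 49.20·1400)/385.6 = 327.3 mg/L.
After outfall 3: Q = 385.6 + 25.50 = 411.1 ML/d; C = (385.6·327.3 + 25.50·339.0)/411.1 = 328.1 mg/L.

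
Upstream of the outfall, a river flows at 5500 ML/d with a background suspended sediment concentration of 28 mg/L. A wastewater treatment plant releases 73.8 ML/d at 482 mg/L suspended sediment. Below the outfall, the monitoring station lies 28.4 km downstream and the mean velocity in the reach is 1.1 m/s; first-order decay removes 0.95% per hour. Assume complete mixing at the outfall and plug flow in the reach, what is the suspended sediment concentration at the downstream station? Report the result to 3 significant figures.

Conservation of mass: C = (5500·28.00 + 73.80·482.0) / 5574 = 189600/5574 = 34.01 mg/L.
Travel time t = 28.4·1000 / 1.1 = 25820 s = 7.172 h.
0.95%/h lost → k = −ln(1 − 0.0095) = 0.009545 h⁻¹.
After decay, C = 34.01 × e^(−kt) = 34.01 × 0.9338 = 31.76 mg/L.

31.8 mg/L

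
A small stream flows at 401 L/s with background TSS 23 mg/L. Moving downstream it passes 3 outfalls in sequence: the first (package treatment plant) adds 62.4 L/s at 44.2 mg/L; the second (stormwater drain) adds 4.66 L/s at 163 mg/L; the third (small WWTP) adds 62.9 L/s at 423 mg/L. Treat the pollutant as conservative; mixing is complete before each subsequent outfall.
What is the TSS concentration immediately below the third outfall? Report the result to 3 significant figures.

74.1 mg/L

Below outfall 1: Q → 463.4 L/s, C = (401.0·23.00 + 62.40·44.20)/463.4 = 25.85 mg/L.
Below outfall 2: Q → 468.1 L/s, C = (463.4·25.85 + 4.660·163.0)/468.1 = 27.22 mg/L.
Below outfall 3: Q → 531.0 L/s, C = (468.1·27.22 + 62.90·423.0)/531.0 = 74.11 mg/L.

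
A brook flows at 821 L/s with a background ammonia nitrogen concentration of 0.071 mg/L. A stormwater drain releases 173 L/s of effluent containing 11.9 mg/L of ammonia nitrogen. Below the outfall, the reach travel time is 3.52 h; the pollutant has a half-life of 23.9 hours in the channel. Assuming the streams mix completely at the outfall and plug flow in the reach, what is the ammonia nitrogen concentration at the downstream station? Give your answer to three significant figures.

Conservation of mass: C = (821.0·0.07100 + 173.0·11.90) / 994.0 = 2117/994.0 = 2.130 mg/L.
Half-life 23.9 h → k = ln 2 / 23.9 = 0.02900 h⁻¹ = 0.6960 d⁻¹.
After decay, C = 2.130 × e^(−kt) = 2.130 × 0.9030 = 1.923 mg/L.

1.92 mg/L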